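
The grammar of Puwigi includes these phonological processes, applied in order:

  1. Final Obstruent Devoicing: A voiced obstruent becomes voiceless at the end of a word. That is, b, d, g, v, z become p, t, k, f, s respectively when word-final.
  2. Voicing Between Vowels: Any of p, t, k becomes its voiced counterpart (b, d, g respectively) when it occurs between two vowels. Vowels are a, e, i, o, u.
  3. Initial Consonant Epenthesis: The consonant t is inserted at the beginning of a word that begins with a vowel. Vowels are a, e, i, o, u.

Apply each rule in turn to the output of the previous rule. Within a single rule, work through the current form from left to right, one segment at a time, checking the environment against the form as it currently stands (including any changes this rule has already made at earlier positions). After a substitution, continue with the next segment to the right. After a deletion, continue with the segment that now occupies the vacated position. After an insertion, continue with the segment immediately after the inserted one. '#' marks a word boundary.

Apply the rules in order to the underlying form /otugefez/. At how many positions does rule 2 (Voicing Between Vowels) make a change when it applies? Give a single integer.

1

1 Final Obstruent Devoicing: [otugefez] → [otugefes]
2 Voicing Between Vowels: [otugefes] → [odugefes]
3 Initial Consonant Epenthesis: [odugefes] → [todugefes]
Rule 2 changed 1 position(s).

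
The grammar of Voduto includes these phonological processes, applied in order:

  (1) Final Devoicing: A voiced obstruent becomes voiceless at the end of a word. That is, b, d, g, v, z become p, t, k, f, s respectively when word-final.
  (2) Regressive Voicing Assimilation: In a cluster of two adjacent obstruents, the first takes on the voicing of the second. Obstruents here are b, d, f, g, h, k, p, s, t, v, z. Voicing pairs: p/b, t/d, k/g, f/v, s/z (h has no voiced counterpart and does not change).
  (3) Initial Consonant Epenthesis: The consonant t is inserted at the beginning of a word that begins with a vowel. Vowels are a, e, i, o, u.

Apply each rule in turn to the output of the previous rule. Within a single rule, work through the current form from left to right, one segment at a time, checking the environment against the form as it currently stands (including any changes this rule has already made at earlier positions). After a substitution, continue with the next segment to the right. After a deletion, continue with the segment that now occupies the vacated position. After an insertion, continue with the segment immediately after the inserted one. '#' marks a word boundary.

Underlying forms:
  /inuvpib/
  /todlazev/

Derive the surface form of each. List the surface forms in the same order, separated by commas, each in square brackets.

[tinufpip], [todlazef]

/inuvpib/:
  (1) Final Devoicing: [inuvpib] → [inuvpip]
  (2) Regressive Voicing Assimilation: [inuvpip] → [inufpip]
  (3) Initial Consonant Epenthesis: [inufpip] → [tinufpip]
/todlazev/:
  (1) Final Devoicing: [todlazev] → [todlazef]
  (2) Regressive Voicing Assimilation: no change — [todlazef]
  (3) Initial Consonant Epenthesis: no change — [todlazef]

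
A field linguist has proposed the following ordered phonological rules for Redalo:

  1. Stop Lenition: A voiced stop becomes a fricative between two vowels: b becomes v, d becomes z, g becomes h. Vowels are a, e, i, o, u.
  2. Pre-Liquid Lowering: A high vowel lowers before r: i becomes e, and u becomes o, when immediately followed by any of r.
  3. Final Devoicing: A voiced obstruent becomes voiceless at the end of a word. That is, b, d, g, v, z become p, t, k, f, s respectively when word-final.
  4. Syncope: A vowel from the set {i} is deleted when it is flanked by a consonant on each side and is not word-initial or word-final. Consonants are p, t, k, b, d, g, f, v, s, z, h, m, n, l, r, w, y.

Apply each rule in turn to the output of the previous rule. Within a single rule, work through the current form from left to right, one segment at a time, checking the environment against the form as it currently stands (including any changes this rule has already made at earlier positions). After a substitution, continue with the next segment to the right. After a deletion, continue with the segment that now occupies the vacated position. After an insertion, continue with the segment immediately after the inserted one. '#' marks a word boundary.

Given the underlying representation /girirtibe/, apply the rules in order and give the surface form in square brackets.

1 Stop Lenition: [girirtibe] → [girirtive]
2 Pre-Liquid Lowering: [girirtive] → [gerertive]
3 Final Devoicing: no change — [gerertive]
4 Syncope: [gerertive] → [gerertve]

[gerertve]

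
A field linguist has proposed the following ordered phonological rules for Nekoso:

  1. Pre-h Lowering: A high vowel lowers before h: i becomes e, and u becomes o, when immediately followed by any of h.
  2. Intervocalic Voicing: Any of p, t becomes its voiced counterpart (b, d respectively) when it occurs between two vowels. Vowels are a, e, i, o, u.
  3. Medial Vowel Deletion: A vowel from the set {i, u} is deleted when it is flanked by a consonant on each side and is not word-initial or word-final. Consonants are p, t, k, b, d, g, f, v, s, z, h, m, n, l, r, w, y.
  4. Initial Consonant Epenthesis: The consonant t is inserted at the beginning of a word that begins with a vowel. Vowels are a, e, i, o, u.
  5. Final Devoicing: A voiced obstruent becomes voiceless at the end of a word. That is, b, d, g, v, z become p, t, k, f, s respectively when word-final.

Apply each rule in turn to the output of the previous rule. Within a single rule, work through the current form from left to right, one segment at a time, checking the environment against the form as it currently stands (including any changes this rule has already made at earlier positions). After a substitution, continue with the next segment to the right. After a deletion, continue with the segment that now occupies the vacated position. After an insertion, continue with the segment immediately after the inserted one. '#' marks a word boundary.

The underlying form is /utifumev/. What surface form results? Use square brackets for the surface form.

1 Pre-h Lowering: no change — [utifumev]
2 Intervocalic Voicing: [utifumev] → [udifumev]
3 Medial Vowel Deletion: [udifumev] → [udfmev]
4 Initial Consonant Epenthesis: [udfmev] → [tudfmev]
5 Final Devoicing: [tudfmev] → [tudfmef]

[tudfmef]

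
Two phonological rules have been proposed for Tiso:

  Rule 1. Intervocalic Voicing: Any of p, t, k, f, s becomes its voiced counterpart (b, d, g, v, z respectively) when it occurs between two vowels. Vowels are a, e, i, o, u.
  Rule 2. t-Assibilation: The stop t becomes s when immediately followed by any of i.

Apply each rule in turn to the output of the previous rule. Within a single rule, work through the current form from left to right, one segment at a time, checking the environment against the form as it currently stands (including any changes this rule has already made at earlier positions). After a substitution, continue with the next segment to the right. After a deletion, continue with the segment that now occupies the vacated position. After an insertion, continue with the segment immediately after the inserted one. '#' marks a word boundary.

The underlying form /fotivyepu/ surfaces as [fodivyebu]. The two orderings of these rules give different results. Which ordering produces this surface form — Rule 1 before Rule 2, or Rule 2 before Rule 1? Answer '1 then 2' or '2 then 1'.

1 then 2

Order 1 then 2:
  1 Intervocalic Voicing: [fotivyepu] → [fodivyebu]
  2 t-Assibilation: no change — [fodivyebu]
  result: [fodivyebu]
Order 2 then 1:
  2 t-Assibilation: [fotivyepu] → [fosivyepu]
  1 Intervocalic Voicing: [fosivyepu] → [fozivyebu]
  result: [fozivyebu]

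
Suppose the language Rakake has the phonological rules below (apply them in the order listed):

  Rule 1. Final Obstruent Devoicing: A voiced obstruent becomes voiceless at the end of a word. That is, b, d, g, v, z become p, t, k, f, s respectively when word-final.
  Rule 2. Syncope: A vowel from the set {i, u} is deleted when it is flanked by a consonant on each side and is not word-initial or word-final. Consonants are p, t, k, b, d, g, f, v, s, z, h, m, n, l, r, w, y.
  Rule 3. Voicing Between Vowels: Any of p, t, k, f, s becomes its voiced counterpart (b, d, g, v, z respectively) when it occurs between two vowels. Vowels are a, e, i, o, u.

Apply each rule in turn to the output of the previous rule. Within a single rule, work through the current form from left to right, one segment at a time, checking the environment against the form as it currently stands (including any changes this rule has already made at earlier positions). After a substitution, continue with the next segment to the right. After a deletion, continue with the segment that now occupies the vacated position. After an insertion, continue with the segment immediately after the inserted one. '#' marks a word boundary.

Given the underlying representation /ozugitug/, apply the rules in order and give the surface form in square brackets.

Rule 1 Final Obstruent Devoicing: [ozugitug] → [ozugituk]
Rule 2 Syncope: [ozugituk] → [ozgtk]
Rule 3 Voicing Between Vowels: no change — [ozgtk]

[ozgtk]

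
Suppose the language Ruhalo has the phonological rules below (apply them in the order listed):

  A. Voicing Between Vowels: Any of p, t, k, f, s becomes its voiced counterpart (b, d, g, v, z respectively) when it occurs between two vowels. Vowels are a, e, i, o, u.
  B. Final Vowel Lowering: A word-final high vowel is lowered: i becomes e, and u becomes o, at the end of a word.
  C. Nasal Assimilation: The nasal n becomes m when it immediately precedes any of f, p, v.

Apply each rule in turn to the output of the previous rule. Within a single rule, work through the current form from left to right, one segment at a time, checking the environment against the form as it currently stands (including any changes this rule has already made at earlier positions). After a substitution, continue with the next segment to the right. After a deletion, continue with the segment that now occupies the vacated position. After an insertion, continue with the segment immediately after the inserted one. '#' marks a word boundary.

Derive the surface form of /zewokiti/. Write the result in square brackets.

[zewogide]

A Voicing Between Vowels: [zewokiti] → [zewogidi]
B Final Vowel Lowering: [zewogidi] → [zewogide]
C Nasal Assimilation: no change — [zewogide]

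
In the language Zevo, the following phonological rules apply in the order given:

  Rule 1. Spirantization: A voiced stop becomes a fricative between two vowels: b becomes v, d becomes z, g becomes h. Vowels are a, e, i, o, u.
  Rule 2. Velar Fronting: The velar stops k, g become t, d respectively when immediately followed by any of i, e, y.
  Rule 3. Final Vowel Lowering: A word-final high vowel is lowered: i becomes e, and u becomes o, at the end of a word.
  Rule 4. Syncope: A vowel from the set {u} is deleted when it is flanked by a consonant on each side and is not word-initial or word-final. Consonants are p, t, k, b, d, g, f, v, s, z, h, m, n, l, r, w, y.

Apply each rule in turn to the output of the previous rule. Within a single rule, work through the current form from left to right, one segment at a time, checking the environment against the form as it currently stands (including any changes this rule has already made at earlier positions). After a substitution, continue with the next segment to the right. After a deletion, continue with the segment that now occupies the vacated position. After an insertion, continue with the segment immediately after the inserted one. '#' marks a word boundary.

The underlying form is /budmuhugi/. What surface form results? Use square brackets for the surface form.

[bdmhhe]

Rule 1 Spirantization: [budmuhugi] → [budmuhuhi]
Rule 2 Velar Fronting: no change — [budmuhuhi]
Rule 3 Final Vowel Lowering: [budmuhuhi] → [budmuhuhe]
Rule 4 Syncope: [budmuhuhe] → [bdmhhe]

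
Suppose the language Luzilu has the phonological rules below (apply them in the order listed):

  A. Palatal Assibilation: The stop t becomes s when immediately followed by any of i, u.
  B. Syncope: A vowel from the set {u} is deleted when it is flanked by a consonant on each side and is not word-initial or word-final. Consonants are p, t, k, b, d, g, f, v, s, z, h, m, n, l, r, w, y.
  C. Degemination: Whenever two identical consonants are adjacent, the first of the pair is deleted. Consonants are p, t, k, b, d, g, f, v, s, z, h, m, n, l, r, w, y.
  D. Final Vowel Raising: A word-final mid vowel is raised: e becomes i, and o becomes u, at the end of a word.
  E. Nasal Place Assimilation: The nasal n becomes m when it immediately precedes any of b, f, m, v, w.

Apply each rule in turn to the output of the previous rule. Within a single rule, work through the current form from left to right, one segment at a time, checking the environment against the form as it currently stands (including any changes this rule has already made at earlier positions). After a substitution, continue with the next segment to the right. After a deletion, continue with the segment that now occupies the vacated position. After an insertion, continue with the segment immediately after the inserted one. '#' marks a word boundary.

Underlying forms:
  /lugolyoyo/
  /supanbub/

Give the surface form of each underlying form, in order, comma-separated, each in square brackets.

[lgolyoyu], [spamb]

/lugolyoyo/:
  A Palatal Assibilation: no change — [lugolyoyo]
  B Syncope: [lugolyoyo] → [lgolyoyo]
  C Degemination: no change — [lgolyoyo]
  D Final Vowel Raising: [lgolyoyo] → [lgolyoyu]
  E Nasal Place Assimilation: no change — [lgolyoyu]
/supanbub/:
  A Palatal Assibilation: no change — [supanbub]
  B Syncope: [supanbub] → [spanbb]
  C Degemination: [spanbb] → [spanb]
  D Final Vowel Raising: no change — [spanb]
  E Nasal Place Assimilation: [spanb] → [spamb]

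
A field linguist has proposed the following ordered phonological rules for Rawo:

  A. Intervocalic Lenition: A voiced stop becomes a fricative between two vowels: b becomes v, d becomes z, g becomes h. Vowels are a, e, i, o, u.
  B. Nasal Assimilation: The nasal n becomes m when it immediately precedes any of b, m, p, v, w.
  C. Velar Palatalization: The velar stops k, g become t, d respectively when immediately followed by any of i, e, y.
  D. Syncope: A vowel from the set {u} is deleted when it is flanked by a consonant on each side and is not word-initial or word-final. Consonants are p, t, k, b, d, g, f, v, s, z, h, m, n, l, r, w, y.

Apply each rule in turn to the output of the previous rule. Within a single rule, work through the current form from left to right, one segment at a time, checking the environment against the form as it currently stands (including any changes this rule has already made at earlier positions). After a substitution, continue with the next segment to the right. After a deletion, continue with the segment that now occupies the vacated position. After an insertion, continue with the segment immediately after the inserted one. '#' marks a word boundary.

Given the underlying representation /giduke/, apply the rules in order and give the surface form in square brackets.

[dizte]

A Intervocalic Lenition: [giduke] → [gizuke]
B Nasal Assimilation: no change — [gizuke]
C Velar Palatalization: [gizuke] → [dizute]
D Syncope: [dizute] → [dizte]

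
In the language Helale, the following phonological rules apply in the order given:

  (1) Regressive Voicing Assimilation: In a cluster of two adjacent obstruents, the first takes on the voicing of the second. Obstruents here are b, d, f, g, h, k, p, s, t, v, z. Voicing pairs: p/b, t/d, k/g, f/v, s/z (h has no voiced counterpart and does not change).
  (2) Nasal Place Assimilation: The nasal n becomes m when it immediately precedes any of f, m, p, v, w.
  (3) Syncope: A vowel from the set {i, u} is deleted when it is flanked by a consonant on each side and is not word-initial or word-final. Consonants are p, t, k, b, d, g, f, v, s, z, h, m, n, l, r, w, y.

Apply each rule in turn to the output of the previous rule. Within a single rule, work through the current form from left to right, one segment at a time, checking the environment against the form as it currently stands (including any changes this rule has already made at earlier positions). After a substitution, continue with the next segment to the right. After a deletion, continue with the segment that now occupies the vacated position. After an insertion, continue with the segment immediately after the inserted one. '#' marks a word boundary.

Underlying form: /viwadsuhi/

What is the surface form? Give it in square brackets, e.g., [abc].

[vwatshi]

(1) Regressive Voicing Assimilation: [viwadsuhi] → [viwatsuhi]
(2) Nasal Place Assimilation: no change — [viwatsuhi]
(3) Syncope: [viwatsuhi] → [vwatshi]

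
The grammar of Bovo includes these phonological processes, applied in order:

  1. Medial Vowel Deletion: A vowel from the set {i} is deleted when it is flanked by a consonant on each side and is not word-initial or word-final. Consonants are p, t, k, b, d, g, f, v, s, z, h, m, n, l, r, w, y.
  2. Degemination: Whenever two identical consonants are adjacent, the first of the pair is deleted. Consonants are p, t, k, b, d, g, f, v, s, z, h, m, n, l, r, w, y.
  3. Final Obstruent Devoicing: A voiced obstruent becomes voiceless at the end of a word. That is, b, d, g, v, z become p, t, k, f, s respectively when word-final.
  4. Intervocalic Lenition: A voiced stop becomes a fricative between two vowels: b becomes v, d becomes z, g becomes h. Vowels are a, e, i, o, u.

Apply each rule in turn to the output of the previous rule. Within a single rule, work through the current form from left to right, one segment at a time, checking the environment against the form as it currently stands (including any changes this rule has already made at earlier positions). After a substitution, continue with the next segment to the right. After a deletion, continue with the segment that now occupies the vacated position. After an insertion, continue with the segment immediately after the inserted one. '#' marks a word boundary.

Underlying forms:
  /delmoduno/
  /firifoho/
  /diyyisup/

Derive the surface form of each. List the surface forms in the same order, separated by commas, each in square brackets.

[delmozuno], [frfoho], [dysup]

/delmoduno/:
  1 Medial Vowel Deletion: no change — [delmoduno]
  2 Degemination: no change — [delmoduno]
  3 Final Obstruent Devoicing: no change — [delmoduno]
  4 Intervocalic Lenition: [delmoduno] → [delmozuno]
/firifoho/:
  1 Medial Vowel Deletion: [firifoho] → [frfoho]
  2 Degemination: no change — [frfoho]
  3 Final Obstruent Devoicing: no change — [frfoho]
  4 Intervocalic Lenition: no change — [frfoho]
/diyyisup/:
  1 Medial Vowel Deletion: [diyyisup] → [dyysup]
  2 Degemination: [dyysup] → [dysup]
  3 Final Obstruent Devoicing: no change — [dysup]
  4 Intervocalic Lenition: no change — [dysup]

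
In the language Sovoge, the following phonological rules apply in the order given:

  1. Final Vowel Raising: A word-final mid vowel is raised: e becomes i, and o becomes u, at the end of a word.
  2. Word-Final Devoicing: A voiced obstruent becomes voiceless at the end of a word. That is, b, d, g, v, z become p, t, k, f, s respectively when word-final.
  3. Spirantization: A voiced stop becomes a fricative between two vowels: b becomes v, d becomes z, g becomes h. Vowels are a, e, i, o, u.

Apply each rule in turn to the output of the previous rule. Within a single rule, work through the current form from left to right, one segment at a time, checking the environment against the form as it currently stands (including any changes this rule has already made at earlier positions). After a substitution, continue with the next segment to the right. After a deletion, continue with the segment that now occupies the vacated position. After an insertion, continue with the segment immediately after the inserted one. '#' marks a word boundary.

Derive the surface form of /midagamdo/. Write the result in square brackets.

1 Final Vowel Raising: [midagamdo] → [midagamdu]
2 Word-Final Devoicing: no change — [midagamdu]
3 Spirantization: [midagamdu] → [mizahamdu]

[mizahamdu]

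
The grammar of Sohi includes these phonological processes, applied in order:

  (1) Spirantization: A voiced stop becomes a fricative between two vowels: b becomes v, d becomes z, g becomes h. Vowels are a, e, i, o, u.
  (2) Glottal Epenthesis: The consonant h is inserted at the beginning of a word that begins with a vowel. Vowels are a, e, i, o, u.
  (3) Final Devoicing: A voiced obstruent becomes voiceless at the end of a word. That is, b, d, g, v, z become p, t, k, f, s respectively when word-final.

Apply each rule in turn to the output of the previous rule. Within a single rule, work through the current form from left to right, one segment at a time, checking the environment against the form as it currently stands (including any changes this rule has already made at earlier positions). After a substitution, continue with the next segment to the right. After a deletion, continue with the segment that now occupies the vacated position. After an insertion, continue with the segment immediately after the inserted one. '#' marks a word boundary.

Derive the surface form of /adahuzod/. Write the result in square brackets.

(1) Spirantization: [adahuzod] → [azahuzod]
(2) Glottal Epenthesis: [azahuzod] → [hazahuzod]
(3) Final Devoicing: [hazahuzod] → [hazahuzot]

[hazahuzot]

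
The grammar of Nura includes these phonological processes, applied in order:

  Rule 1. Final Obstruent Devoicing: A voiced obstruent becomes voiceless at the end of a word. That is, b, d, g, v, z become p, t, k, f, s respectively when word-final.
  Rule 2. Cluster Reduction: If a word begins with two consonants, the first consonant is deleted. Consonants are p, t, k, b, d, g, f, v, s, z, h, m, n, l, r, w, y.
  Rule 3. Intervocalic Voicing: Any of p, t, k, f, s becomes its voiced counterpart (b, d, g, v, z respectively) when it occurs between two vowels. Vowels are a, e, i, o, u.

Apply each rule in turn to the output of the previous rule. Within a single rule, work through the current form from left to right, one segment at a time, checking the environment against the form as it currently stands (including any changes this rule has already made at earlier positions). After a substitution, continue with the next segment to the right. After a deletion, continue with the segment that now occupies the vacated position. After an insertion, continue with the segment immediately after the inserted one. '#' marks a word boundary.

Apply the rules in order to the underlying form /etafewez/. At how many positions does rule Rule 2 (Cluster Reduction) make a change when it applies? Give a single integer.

Rule 1 Final Obstruent Devoicing: [etafewez] → [etafewes]
Rule 2 Cluster Reduction: no change — [etafewes]
Rule 3 Intervocalic Voicing: [etafewes] → [edavewes]
Rule Rule 2 changed 0 position(s).

0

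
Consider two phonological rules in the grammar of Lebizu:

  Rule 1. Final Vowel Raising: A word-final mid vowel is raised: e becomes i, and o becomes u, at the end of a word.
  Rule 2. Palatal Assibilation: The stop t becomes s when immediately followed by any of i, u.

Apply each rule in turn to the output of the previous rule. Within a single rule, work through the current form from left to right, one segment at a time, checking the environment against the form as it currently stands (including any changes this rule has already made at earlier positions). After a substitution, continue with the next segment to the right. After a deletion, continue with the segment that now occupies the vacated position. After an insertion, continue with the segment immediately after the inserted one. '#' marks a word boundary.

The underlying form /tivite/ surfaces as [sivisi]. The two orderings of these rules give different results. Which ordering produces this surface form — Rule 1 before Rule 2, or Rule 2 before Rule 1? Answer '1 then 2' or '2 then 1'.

Order 1 then 2:
  1 Final Vowel Raising: [tivite] → [tiviti]
  2 Palatal Assibilation: [tiviti] → [sivisi]
  result: [sivisi]
Order 2 then 1:
  2 Palatal Assibilation: [tivite] → [sivite]
  1 Final Vowel Raising: [sivite] → [siviti]
  result: [siviti]

1 then 2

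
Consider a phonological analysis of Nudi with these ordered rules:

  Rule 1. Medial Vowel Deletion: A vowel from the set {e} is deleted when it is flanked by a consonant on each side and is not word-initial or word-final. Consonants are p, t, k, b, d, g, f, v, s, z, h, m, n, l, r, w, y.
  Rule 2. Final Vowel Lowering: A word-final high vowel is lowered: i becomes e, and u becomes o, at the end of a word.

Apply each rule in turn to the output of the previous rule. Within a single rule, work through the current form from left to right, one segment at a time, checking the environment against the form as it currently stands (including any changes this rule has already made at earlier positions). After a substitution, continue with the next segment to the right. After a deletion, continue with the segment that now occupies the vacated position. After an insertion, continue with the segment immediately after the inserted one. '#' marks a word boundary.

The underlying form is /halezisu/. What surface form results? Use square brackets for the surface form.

[halziso]

Rule 1 Medial Vowel Deletion: [halezisu] → [halzisu]
Rule 2 Final Vowel Lowering: [halzisu] → [halziso]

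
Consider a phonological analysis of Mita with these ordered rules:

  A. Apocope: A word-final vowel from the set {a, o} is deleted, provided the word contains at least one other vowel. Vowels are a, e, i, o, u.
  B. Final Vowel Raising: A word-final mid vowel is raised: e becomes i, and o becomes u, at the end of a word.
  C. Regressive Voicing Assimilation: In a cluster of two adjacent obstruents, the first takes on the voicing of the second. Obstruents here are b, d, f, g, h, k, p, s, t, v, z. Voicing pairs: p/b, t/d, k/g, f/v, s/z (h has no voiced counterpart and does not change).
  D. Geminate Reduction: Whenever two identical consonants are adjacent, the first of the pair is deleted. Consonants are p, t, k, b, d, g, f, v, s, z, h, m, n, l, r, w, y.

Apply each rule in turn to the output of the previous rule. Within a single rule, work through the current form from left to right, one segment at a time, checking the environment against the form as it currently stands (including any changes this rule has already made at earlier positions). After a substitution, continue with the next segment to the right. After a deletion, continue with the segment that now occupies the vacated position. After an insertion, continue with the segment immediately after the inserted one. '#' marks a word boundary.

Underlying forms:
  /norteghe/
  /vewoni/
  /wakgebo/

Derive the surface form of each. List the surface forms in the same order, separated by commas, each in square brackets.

[nortekhi], [vewoni], [wageb]

/norteghe/:
  A Apocope: no change — [norteghe]
  B Final Vowel Raising: [norteghe] → [norteghi]
  C Regressive Voicing Assimilation: [norteghi] → [nortekhi]
  D Geminate Reduction: no change — [nortekhi]
/vewoni/:
  A Apocope: no change — [vewoni]
  B Final Vowel Raising: no change — [vewoni]
  C Regressive Voicing Assimilation: no change — [vewoni]
  D Geminate Reduction: no change — [vewoni]
/wakgebo/:
  A Apocope: [wakgebo] → [wakgeb]
  B Final Vowel Raising: no change — [wakgeb]
  C Regressive Voicing Assimilation: [wakgeb] → [waggeb]
  D Geminate Reduction: [waggeb] → [wageb]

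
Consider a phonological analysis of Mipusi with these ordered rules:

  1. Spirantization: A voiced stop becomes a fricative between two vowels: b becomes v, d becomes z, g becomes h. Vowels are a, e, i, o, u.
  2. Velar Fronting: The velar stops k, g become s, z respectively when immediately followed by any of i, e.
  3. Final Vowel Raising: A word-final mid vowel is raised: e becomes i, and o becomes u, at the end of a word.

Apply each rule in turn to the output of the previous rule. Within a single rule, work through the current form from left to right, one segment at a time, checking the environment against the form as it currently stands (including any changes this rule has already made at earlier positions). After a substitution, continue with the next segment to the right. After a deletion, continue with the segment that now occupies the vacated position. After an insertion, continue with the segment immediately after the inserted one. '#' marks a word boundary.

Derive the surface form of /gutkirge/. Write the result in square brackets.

[gutsirzi]

1 Spirantization: no change — [gutkirge]
2 Velar Fronting: [gutkirge] → [gutsirze]
3 Final Vowel Raising: [gutsirze] → [gutsirzi]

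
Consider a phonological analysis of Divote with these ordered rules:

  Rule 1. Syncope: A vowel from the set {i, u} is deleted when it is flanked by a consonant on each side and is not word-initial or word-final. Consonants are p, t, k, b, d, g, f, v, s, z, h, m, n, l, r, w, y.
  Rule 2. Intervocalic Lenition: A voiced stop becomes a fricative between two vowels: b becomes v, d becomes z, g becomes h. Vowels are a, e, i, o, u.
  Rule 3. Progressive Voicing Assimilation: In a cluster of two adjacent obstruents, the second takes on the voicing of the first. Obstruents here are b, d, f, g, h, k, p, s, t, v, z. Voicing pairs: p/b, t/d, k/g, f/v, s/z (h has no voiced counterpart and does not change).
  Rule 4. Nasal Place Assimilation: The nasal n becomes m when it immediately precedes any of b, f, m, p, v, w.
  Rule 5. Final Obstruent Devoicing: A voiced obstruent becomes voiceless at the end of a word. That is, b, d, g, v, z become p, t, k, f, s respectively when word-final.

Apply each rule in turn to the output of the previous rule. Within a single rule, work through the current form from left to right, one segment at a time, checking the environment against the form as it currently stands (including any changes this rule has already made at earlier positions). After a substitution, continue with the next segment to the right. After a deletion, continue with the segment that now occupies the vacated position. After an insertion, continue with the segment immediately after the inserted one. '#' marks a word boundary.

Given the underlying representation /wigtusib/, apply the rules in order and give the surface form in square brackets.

[wgdzp]

Rule 1 Syncope: [wigtusib] → [wgtsb]
Rule 2 Intervocalic Lenition: no change — [wgtsb]
Rule 3 Progressive Voicing Assimilation: [wgtsb] → [wgdzb]
Rule 4 Nasal Place Assimilation: no change — [wgdzb]
Rule 5 Final Obstruent Devoicing: [wgdzb] → [wgdzp]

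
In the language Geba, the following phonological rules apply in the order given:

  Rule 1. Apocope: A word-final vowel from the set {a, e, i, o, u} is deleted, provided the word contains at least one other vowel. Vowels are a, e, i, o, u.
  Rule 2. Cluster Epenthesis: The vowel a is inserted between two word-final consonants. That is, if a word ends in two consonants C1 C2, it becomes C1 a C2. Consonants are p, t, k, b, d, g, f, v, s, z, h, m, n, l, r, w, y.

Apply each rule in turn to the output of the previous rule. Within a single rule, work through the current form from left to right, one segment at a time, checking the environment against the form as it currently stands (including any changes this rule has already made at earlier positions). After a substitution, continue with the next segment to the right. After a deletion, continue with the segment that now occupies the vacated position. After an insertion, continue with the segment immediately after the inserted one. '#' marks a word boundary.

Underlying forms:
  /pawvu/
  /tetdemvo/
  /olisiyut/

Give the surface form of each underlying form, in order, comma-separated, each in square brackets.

[pawav], [tetdemav], [olisiyut]

/pawvu/:
  Rule 1 Apocope: [pawvu] → [pawv]
  Rule 2 Cluster Epenthesis: [pawv] → [pawav]
/tetdemvo/:
  Rule 1 Apocope: [tetdemvo] → [tetdemv]
  Rule 2 Cluster Epenthesis: [tetdemv] → [tetdemav]
/olisiyut/:
  Rule 1 Apocope: no change — [olisiyut]
  Rule 2 Cluster Epenthesis: no change — [olisiyut]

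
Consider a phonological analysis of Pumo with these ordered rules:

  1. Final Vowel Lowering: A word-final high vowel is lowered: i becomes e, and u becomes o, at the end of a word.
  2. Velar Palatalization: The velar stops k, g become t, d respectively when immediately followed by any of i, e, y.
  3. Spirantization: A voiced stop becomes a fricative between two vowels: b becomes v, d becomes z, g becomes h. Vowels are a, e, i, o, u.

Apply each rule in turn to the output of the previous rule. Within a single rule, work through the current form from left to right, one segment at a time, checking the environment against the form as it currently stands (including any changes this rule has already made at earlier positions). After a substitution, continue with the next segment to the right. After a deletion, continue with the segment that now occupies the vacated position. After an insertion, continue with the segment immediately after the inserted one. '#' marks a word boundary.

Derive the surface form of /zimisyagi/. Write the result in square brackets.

[zimisyaze]

1 Final Vowel Lowering: [zimisyagi] → [zimisyage]
2 Velar Palatalization: [zimisyage] → [zimisyade]
3 Spirantization: [zimisyade] → [zimisyaze]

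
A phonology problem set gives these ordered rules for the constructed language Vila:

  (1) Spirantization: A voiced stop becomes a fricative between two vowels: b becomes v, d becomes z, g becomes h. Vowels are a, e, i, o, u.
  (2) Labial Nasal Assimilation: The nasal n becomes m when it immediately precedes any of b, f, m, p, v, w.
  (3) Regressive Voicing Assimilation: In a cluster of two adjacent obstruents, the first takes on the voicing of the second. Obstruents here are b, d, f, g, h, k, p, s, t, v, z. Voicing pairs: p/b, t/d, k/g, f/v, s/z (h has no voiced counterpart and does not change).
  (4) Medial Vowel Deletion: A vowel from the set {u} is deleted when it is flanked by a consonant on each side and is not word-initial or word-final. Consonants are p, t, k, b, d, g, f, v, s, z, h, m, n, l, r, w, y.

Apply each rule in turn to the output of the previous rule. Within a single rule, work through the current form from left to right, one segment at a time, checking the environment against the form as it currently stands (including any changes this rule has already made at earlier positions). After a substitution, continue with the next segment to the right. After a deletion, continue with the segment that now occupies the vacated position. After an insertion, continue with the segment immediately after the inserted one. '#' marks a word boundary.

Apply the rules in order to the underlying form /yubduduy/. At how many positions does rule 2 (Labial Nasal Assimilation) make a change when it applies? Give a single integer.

0

(1) Spirantization: [yubduduy] → [yubduzuy]
(2) Labial Nasal Assimilation: no change — [yubduzuy]
(3) Regressive Voicing Assimilation: no change — [yubduzuy]
(4) Medial Vowel Deletion: [yubduzuy] → [ybdzy]
Rule 2 changed 0 position(s).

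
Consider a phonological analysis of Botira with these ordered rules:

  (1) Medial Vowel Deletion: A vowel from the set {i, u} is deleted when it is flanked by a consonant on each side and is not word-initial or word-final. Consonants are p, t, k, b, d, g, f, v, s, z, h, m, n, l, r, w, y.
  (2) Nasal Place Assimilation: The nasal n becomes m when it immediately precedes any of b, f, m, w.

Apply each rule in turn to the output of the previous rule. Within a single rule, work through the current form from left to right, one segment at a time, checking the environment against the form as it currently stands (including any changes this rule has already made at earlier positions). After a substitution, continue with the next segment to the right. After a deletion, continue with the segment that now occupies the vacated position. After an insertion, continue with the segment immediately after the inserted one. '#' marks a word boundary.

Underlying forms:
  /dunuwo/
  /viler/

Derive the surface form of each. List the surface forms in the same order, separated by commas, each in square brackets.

/dunuwo/:
  (1) Medial Vowel Deletion: [dunuwo] → [dnwo]
  (2) Nasal Place Assimilation: [dnwo] → [dmwo]
/viler/:
  (1) Medial Vowel Deletion: [viler] → [vler]
  (2) Nasal Place Assimilation: no change — [vler]

[dmwo], [vler]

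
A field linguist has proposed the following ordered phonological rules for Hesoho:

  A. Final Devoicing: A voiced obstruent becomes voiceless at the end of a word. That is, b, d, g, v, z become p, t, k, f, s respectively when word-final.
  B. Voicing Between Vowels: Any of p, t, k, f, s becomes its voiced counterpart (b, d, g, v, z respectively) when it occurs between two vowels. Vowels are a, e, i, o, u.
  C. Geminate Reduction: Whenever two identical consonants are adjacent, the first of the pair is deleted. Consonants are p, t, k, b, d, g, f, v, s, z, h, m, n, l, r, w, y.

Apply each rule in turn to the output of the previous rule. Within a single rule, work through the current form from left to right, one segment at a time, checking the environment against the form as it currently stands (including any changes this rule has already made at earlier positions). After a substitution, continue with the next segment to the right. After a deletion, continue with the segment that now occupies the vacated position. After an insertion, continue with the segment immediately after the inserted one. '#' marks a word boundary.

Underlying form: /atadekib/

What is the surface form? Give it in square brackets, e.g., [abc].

A Final Devoicing: [atadekib] → [atadekip]
B Voicing Between Vowels: [atadekip] → [adadegip]
C Geminate Reduction: no change — [adadegip]

[adadegip]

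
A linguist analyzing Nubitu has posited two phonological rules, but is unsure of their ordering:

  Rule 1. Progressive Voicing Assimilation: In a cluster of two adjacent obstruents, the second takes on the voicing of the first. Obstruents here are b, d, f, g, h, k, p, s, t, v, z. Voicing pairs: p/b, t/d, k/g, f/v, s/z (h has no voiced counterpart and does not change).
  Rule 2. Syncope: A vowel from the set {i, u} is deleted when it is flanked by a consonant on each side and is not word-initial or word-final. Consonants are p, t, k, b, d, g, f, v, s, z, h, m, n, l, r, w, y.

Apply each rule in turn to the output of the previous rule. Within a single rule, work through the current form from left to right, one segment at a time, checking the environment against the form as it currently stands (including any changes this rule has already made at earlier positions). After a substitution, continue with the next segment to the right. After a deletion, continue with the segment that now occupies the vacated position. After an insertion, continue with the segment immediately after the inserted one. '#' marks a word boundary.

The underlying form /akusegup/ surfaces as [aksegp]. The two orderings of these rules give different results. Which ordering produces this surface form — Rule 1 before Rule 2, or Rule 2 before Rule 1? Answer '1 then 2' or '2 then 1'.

1 then 2

Order 1 then 2:
  1 Progressive Voicing Assimilation: no change — [akusegup]
  2 Syncope: [akusegup] → [aksegp]
  result: [aksegp]
Order 2 then 1:
  2 Syncope: [akusegup] → [aksegp]
  1 Progressive Voicing Assimilation: [aksegp] → [aksegb]
  result: [aksegb]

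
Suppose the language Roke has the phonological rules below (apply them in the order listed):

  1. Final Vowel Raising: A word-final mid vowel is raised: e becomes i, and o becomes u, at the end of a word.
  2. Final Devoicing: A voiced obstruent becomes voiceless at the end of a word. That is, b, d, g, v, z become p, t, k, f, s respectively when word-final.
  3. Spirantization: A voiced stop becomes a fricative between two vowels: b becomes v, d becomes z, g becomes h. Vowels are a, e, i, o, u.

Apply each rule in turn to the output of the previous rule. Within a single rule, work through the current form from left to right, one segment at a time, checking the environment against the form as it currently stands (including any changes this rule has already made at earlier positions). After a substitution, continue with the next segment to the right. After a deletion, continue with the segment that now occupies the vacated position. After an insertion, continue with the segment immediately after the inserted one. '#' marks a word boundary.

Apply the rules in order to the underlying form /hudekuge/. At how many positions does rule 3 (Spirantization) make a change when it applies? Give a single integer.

2

1 Final Vowel Raising: [hudekuge] → [hudekugi]
2 Final Devoicing: no change — [hudekugi]
3 Spirantization: [hudekugi] → [huzekuhi]
Rule 3 changed 2 position(s).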